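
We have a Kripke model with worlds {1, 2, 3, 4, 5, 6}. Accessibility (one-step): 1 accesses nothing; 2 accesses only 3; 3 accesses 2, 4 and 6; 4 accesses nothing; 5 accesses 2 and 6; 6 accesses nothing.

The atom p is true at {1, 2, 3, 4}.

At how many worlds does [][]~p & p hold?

2

1: [][]~p is T, p is T. ✓
2: [][]~p is F, p is T. ✗
3: [][]~p is F, p is T. ✗
4: [][]~p is T, p is T. ✓
5: [][]~p is F, p is F. ✗
6: [][]~p is T, p is F. ✗
Satisfying worlds: {1, 4}.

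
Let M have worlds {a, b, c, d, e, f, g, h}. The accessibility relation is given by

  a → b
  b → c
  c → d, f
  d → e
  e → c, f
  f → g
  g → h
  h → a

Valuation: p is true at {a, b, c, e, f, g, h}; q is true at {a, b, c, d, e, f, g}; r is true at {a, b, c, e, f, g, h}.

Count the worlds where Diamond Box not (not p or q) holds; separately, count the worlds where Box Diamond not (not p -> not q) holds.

For Diamond Box not (not p or q):
a: successors {b}; Box not (not p or q) there: b:F. ✗
b: successors {c}; Box not (not p or q) there: c:F. ✗
c: successors {d, f}; Box not (not p or q) there: d:F, f:F. ✗
d: successors {e}; Box not (not p or q) there: e:F. ✗
e: successors {c, f}; Box not (not p or q) there: c:F, f:F. ✗
f: successors {g}; Box not (not p or q) there: g:T. ✓
g: successors {h}; Box not (not p or q) there: h:F. ✗
h: successors {a}; Box not (not p or q) there: a:F. ✗
— 1 world.
For Box Diamond not (not p -> not q):
a: successors {b}; Diamond not (not p -> not q) there: b:F. ✗
b: successors {c}; Diamond not (not p -> not q) there: c:T. ✓
c: successors {d, f}; Diamond not (not p -> not q) there: d:F, f:F. ✗
d: successors {e}; Diamond not (not p -> not q) there: e:F. ✗
e: successors {c, f}; Diamond not (not p -> not q) there: c:T, f:F. ✗
f: successors {g}; Diamond not (not p -> not q) there: g:F. ✗
g: successors {h}; Diamond not (not p -> not q) there: h:F. ✗
h: successors {a}; Diamond not (not p -> not q) there: a:F. ✗
— 1 world.

1 and 1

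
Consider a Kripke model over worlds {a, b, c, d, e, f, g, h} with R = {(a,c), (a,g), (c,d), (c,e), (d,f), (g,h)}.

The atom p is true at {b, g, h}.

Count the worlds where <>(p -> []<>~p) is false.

a: successors {c, g}; p -> []<>~p there: c:T, g:F. ✓
b: no successors, so <>(p -> []<>~p) fails. ✗
c: successors {d, e}; p -> []<>~p there: d:T, e:T. ✓
d: successors {f}; p -> []<>~p there: f:T. ✓
e: no successors, so <>(p -> []<>~p) fails. ✗
f: no successors, so <>(p -> []<>~p) fails. ✗
g: successors {h}; p -> []<>~p there: h:T. ✓
h: no successors, so <>(p -> []<>~p) fails. ✗
Satisfying worlds: {a, c, d, g}.
So <>(p -> []<>~p) fails at the other 4 worlds.

4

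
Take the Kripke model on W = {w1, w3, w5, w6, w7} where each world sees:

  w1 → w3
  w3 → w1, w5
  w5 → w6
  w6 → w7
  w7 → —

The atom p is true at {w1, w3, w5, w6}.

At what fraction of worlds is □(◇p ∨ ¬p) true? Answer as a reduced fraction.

w1: successors {w3}; ◇p ∨ ¬p there: w3:T. ✓
w3: successors {w1, w5}; ◇p ∨ ¬p there: w1:T, w5:T. ✓
w5: successors {w6}; ◇p ∨ ¬p there: w6:F. ✗
w6: successors {w7}; ◇p ∨ ¬p there: w7:T. ✓
w7: no successors, so □(◇p ∨ ¬p) holds vacuously. ✓
That's 4 of 5 worlds, so 4/5.

4/5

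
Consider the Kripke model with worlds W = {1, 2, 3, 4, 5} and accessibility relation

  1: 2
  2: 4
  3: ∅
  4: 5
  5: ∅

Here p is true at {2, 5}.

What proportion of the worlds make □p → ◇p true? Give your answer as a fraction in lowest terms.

3/5

1: □p is T, ◇p is T. ✓
2: □p is F, ◇p is F. ✓
3: □p is T, ◇p is F. ✗
4: □p is T, ◇p is T. ✓
5: □p is T, ◇p is F. ✗
That's 3 of 5 worlds, so 3/5.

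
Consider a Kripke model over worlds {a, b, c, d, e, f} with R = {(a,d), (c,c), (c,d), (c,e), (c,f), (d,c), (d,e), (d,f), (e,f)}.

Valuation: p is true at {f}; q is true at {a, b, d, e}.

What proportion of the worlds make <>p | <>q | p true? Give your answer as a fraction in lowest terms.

5/6

a: <>p is F, <>q | p is T. ✓
b: <>p is F, <>q | p is F. ✗
c: <>p is T, <>q | p is T. ✓
d: <>p is T, <>q | p is T. ✓
e: <>p is T, <>q | p is F. ✓
f: <>p is F, <>q | p is T. ✓
That's 5 of 6 worlds, so 5/6.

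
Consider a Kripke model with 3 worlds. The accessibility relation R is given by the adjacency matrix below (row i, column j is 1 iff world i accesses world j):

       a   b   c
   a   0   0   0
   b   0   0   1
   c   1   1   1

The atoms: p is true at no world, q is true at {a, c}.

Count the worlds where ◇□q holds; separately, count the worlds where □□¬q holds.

For ◇□q:
a: no successors, so ◇□q fails. ✗
b: successors {c}; □q there: c:F. ✗
c: successors {a, b, c}; □q there: a:T, b:T, c:F. ✓
— 1 world.
For □□¬q:
a: no successors, so □□¬q holds vacuously. ✓
b: successors {c}; □¬q there: c:F. ✗
c: successors {a, b, c}; □¬q there: a:T, b:F, c:F. ✗
— 1 world.

1 and 1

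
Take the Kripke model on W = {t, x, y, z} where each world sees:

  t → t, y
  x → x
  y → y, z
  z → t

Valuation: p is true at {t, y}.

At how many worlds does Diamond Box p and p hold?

2

t: Diamond Box p is T, p is T. ✓
x: Diamond Box p is F, p is F. ✗
y: Diamond Box p is T, p is T. ✓
z: Diamond Box p is T, p is F. ✗
Satisfying worlds: {t, y}.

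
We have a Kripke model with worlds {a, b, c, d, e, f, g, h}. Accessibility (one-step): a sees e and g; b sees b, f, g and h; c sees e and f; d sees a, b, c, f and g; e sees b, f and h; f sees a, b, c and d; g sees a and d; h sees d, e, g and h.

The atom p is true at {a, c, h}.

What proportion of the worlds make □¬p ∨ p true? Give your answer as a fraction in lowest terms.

3/8

a: □¬p is T, p is T. ✓
b: □¬p is F, p is F. ✗
c: □¬p is T, p is T. ✓
d: □¬p is F, p is F. ✗
e: □¬p is F, p is F. ✗
f: □¬p is F, p is F. ✗
g: □¬p is F, p is F. ✗
h: □¬p is F, p is T. ✓
That's 3 of 8 worlds, so 3/8.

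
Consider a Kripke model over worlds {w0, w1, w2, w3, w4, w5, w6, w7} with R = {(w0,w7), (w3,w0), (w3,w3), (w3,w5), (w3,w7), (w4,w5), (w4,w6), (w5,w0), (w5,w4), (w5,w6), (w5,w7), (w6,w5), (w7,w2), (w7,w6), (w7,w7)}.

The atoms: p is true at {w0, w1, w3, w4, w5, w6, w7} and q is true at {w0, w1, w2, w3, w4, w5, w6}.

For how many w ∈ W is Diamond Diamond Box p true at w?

6

w0: successors {w7}; Diamond Box p there: w7:T. ✓
w1: no successors, so Diamond Diamond Box p fails. ✗
w2: no successors, so Diamond Diamond Box p fails. ✗
w3: successors {w0, w3, w5, w7}; Diamond Box p there: w0:F, w3:T, w5:T, w7:T. ✓
w4: successors {w5, w6}; Diamond Box p there: w5:T, w6:T. ✓
w5: successors {w0, w4, w6, w7}; Diamond Box p there: w0:F, w4:T, w6:T, w7:T. ✓
w6: successors {w5}; Diamond Box p there: w5:T. ✓
w7: successors {w2, w6, w7}; Diamond Box p there: w2:F, w6:T, w7:T. ✓
Satisfying worlds: {w0, w3, w4, w5, w6, w7}.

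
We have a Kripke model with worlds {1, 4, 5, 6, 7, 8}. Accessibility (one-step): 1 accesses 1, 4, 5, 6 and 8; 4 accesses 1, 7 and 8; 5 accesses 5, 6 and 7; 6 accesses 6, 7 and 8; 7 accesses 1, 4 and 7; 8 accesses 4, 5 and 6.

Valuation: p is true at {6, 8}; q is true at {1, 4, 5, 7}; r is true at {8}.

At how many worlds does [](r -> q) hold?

1: successors {1, 4, 5, 6, 8}; r -> q there: 1:T, 4:T, 5:T, 6:T, 8:F. ✗
4: successors {1, 7, 8}; r -> q there: 1:T, 7:T, 8:F. ✗
5: successors {5, 6, 7}; r -> q there: 5:T, 6:T, 7:T. ✓
6: successors {6, 7, 8}; r -> q there: 6:T, 7:T, 8:F. ✗
7: successors {1, 4, 7}; r -> q there: 1:T, 4:T, 7:T. ✓
8: successors {4, 5, 6}; r -> q there: 4:T, 5:T, 6:T. ✓
Satisfying worlds: {5, 7, 8}.

3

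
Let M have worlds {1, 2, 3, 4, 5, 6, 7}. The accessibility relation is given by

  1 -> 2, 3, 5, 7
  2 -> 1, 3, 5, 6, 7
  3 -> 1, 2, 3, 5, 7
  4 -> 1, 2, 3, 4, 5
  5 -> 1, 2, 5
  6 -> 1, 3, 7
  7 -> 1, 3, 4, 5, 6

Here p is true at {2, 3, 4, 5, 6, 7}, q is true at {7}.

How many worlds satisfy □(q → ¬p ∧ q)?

1: successors {2, 3, 5, 7}; q → ¬p ∧ q there: 2:T, 3:T, 5:T, 7:F. ✗
2: successors {1, 3, 5, 6, 7}; q → ¬p ∧ q there: 1:T, 3:T, 5:T, 6:T, 7:F. ✗
3: successors {1, 2, 3, 5, 7}; q → ¬p ∧ q there: 1:T, 2:T, 3:T, 5:T, 7:F. ✗
4: successors {1, 2, 3, 4, 5}; q → ¬p ∧ q there: 1:T, 2:T, 3:T, 4:T, 5:T. ✓
5: successors {1, 2, 5}; q → ¬p ∧ q there: 1:T, 2:T, 5:T. ✓
6: successors {1, 3, 7}; q → ¬p ∧ q there: 1:T, 3:T, 7:F. ✗
7: successors {1, 3, 4, 5, 6}; q → ¬p ∧ q there: 1:T, 3:T, 4:T, 5:T, 6:T. ✓
Satisfying worlds: {4, 5, 7}.

3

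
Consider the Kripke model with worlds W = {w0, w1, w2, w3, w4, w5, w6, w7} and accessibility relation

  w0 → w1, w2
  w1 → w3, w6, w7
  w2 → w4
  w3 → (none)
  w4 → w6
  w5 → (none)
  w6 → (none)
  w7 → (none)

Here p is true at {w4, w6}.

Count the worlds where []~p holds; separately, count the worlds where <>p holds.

For []~p:
w0: successors {w1, w2}; ~p there: w1:T, w2:T. ✓
w1: successors {w3, w6, w7}; ~p there: w3:T, w6:F, w7:T. ✗
w2: successors {w4}; ~p there: w4:F. ✗
w3: no successors, so []~p holds vacuously. ✓
w4: successors {w6}; ~p there: w6:F. ✗
w5: no successors, so []~p holds vacuously. ✓
w6: no successors, so []~p holds vacuously. ✓
w7: no successors, so []~p holds vacuously. ✓
— 5 worlds.
For <>p:
w0: successors {w1, w2}; p there: w1:F, w2:F. ✗
w1: successors {w3, w6, w7}; p there: w3:F, w6:T, w7:F. ✓
w2: successors {w4}; p there: w4:T. ✓
w3: no successors, so <>p fails. ✗
w4: successors {w6}; p there: w6:T. ✓
w5: no successors, so <>p fails. ✗
w6: no successors, so <>p fails. ✗
w7: no successors, so <>p fails. ✗
— 3 worlds.

5 and 3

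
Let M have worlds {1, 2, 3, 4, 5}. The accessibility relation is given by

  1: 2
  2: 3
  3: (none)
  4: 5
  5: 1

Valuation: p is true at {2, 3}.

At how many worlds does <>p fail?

1: successors {2}; p there: 2:T. ✓
2: successors {3}; p there: 3:T. ✓
3: no successors, so <>p fails. ✗
4: successors {5}; p there: 5:F. ✗
5: successors {1}; p there: 1:F. ✗
Satisfying worlds: {1, 2}.
So <>p fails at the other 3 worlds.

3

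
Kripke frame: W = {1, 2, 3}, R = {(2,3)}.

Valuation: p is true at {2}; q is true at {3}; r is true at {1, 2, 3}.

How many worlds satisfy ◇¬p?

1: no successors, so ◇¬p fails. ✗
2: successors {3}; ¬p there: 3:T. ✓
3: no successors, so ◇¬p fails. ✗
Satisfying worlds: {2}.

1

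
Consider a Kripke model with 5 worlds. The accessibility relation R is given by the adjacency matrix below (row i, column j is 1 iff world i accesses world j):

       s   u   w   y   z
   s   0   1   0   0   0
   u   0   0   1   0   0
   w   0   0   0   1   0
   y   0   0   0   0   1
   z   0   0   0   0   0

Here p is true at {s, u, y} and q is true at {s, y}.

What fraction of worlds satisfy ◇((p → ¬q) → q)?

s: successors {u}; (p → ¬q) → q there: u:F. ✗
u: successors {w}; (p → ¬q) → q there: w:F. ✗
w: successors {y}; (p → ¬q) → q there: y:T. ✓
y: successors {z}; (p → ¬q) → q there: z:F. ✗
z: no successors, so ◇((p → ¬q) → q) fails. ✗
That's 1 of 5 worlds, so 1/5.

1/5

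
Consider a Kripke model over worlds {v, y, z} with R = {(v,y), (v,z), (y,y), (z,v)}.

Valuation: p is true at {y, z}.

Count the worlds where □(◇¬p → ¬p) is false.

v: successors {y, z}; ◇¬p → ¬p there: y:T, z:F. ✗
y: successors {y}; ◇¬p → ¬p there: y:T. ✓
z: successors {v}; ◇¬p → ¬p there: v:T. ✓
Satisfying worlds: {y, z}.
So □(◇¬p → ¬p) fails at the other 1 world.

1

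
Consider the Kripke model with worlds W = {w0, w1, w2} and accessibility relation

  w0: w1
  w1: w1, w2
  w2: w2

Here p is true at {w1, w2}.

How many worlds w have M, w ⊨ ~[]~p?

w0: []~p is F. ✓
w1: []~p is F. ✓
w2: []~p is F. ✓
Satisfying worlds: {w0, w1, w2}.

3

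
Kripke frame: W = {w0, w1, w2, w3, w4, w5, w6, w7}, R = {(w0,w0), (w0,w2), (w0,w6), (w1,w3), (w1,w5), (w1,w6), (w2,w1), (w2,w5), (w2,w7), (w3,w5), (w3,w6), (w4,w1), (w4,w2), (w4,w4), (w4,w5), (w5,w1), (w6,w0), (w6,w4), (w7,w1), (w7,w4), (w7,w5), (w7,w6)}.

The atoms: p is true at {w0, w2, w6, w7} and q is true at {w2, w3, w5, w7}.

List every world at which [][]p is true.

w0: successors {w0, w2, w6}; []p there: w0:T, w2:F, w6:F. ✗
w1: successors {w3, w5, w6}; []p there: w3:F, w5:F, w6:F. ✗
w2: successors {w1, w5, w7}; []p there: w1:F, w5:F, w7:F. ✗
w3: successors {w5, w6}; []p there: w5:F, w6:F. ✗
w4: successors {w1, w2, w4, w5}; []p there: w1:F, w2:F, w4:F, w5:F. ✗
w5: successors {w1}; []p there: w1:F. ✗
w6: successors {w0, w4}; []p there: w0:T, w4:F. ✗
w7: successors {w1, w4, w5, w6}; []p there: w1:F, w4:F, w5:F, w6:F. ✗

∅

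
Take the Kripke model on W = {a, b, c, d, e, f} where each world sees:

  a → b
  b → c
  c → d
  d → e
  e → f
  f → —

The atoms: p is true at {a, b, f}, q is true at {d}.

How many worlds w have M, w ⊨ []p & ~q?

3

a: []p is T, ~q is T. ✓
b: []p is F, ~q is T. ✗
c: []p is F, ~q is T. ✗
d: []p is F, ~q is F. ✗
e: []p is T, ~q is T. ✓
f: []p is T, ~q is T. ✓
Satisfying worlds: {a, e, f}.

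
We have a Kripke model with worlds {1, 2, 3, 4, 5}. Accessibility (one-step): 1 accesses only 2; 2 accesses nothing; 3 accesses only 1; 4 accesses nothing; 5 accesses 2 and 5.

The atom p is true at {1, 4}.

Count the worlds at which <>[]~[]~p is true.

2

1: successors {2}; []~[]~p there: 2:T. ✓
2: no successors, so <>[]~[]~p fails. ✗
3: successors {1}; []~[]~p there: 1:F. ✗
4: no successors, so <>[]~[]~p fails. ✗
5: successors {2, 5}; []~[]~p there: 2:T, 5:F. ✓
Satisfying worlds: {1, 5}.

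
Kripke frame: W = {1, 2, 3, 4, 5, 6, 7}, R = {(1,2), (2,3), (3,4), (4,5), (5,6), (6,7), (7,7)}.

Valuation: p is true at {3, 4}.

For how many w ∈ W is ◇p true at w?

1: successors {2}; p there: 2:F. ✗
2: successors {3}; p there: 3:T. ✓
3: successors {4}; p there: 4:T. ✓
4: successors {5}; p there: 5:F. ✗
5: successors {6}; p there: 6:F. ✗
6: successors {7}; p there: 7:F. ✗
7: successors {7}; p there: 7:F. ✗
Satisfying worlds: {2, 3}.

2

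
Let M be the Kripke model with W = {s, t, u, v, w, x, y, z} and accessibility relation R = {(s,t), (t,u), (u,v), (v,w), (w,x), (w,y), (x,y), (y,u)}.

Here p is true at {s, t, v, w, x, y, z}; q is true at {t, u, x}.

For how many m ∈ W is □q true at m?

s: successors {t}; q there: t:T. ✓
t: successors {u}; q there: u:T. ✓
u: successors {v}; q there: v:F. ✗
v: successors {w}; q there: w:F. ✗
w: successors {x, y}; q there: x:T, y:F. ✗
x: successors {y}; q there: y:F. ✗
y: successors {u}; q there: u:T. ✓
z: no successors, so □q holds vacuously. ✓
Satisfying worlds: {s, t, y, z}.

4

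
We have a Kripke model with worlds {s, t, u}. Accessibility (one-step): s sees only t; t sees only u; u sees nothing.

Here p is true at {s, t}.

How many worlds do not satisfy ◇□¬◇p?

1

s: successors {t}; □¬◇p there: t:T. ✓
t: successors {u}; □¬◇p there: u:T. ✓
u: no successors, so ◇□¬◇p fails. ✗
Satisfying worlds: {s, t}.
So ◇□¬◇p fails at the other 1 world.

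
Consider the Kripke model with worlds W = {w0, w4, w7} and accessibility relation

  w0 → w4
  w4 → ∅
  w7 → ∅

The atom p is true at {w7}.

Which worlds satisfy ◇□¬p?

w0: successors {w4}; □¬p there: w4:T. ✓
w4: no successors, so ◇□¬p fails. ✗
w7: no successors, so ◇□¬p fails. ✗

{w0}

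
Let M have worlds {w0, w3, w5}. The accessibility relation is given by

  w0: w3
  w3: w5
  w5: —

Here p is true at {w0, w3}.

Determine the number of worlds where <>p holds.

w0: successors {w3}; p there: w3:T. ✓
w3: successors {w5}; p there: w5:F. ✗
w5: no successors, so <>p fails. ✗
Satisfying worlds: {w0}.

1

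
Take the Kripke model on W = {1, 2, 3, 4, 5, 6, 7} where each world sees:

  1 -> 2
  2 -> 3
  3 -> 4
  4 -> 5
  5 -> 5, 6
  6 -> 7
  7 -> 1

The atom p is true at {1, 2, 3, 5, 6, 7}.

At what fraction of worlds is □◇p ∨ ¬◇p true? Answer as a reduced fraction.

1: □◇p is T, ¬◇p is F. ✓
2: □◇p is F, ¬◇p is F. ✗
3: □◇p is T, ¬◇p is T. ✓
4: □◇p is T, ¬◇p is F. ✓
5: □◇p is T, ¬◇p is F. ✓
6: □◇p is T, ¬◇p is F. ✓
7: □◇p is T, ¬◇p is F. ✓
That's 6 of 7 worlds, so 6/7.

6/7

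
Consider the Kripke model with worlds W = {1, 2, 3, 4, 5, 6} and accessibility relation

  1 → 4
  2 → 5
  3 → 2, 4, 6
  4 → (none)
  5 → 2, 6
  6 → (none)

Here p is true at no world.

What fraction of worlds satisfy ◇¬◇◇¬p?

1/2

1: successors {4}; ¬◇◇¬p there: 4:T. ✓
2: successors {5}; ¬◇◇¬p there: 5:F. ✗
3: successors {2, 4, 6}; ¬◇◇¬p there: 2:F, 4:T, 6:T. ✓
4: no successors, so ◇¬◇◇¬p fails. ✗
5: successors {2, 6}; ¬◇◇¬p there: 2:F, 6:T. ✓
6: no successors, so ◇¬◇◇¬p fails. ✗
That's 3 of 6 worlds, so 3/6 = 1/2.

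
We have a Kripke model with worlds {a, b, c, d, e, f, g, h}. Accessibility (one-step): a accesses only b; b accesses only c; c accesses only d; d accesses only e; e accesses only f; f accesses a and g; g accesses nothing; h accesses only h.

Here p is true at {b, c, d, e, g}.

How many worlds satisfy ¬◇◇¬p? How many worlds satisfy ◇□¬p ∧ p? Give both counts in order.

5 and 1

For ¬◇◇¬p:
a: ◇◇¬p is F. ✓
b: ◇◇¬p is F. ✓
c: ◇◇¬p is F. ✓
d: ◇◇¬p is T. ✗
e: ◇◇¬p is T. ✗
f: ◇◇¬p is F. ✓
g: ◇◇¬p is F. ✓
h: ◇◇¬p is T. ✗
— 5 worlds.
For ◇□¬p ∧ p:
a: ◇□¬p is F, p is F. ✗
b: ◇□¬p is F, p is T. ✗
c: ◇□¬p is F, p is T. ✗
d: ◇□¬p is T, p is T. ✓
e: ◇□¬p is F, p is T. ✗
f: ◇□¬p is T, p is F. ✗
g: ◇□¬p is F, p is T. ✗
h: ◇□¬p is T, p is F. ✗
— 1 world.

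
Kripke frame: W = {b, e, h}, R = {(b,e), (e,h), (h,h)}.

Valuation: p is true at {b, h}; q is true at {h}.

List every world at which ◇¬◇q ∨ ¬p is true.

{e}

b: ◇¬◇q is F, ¬p is F. ✗
e: ◇¬◇q is F, ¬p is T. ✓
h: ◇¬◇q is F, ¬p is F. ✗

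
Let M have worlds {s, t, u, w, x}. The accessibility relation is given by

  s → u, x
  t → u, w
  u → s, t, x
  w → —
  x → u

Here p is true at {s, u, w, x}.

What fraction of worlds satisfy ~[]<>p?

1/5

s: []<>p is T. ✗
t: []<>p is F. ✓
u: []<>p is T. ✗
w: []<>p is T. ✗
x: []<>p is T. ✗
That's 1 of 5 worlds, so 1/5.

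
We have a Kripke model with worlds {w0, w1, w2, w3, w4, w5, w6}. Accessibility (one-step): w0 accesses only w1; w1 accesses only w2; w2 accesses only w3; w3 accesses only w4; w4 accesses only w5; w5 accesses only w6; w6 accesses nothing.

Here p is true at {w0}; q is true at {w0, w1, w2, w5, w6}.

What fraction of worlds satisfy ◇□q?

w0: successors {w1}; □q there: w1:T. ✓
w1: successors {w2}; □q there: w2:F. ✗
w2: successors {w3}; □q there: w3:F. ✗
w3: successors {w4}; □q there: w4:T. ✓
w4: successors {w5}; □q there: w5:T. ✓
w5: successors {w6}; □q there: w6:T. ✓
w6: no successors, so ◇□q fails. ✗
That's 4 of 7 worlds, so 4/7.

4/7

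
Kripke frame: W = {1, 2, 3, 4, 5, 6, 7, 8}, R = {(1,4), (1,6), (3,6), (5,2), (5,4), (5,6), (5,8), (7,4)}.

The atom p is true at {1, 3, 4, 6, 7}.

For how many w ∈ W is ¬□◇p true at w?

1: □◇p is F. ✓
2: □◇p is T. ✗
3: □◇p is F. ✓
4: □◇p is T. ✗
5: □◇p is F. ✓
6: □◇p is T. ✗
7: □◇p is F. ✓
8: □◇p is T. ✗
Satisfying worlds: {1, 3, 5, 7}.

4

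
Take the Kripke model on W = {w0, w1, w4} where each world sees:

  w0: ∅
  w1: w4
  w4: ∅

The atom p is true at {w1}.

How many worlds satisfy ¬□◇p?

1

w0: □◇p is T. ✗
w1: □◇p is F. ✓
w4: □◇p is T. ✗
Satisfying worlds: {w1}.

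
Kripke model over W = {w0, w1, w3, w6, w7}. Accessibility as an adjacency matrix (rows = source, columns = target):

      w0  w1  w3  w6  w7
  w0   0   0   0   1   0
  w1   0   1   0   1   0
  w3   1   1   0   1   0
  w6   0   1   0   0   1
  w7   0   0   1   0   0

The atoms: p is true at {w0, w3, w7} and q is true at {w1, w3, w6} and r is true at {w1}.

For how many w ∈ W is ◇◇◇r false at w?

w0: successors {w6}; ◇◇r there: w6:T. ✓
w1: successors {w1, w6}; ◇◇r there: w1:T, w6:T. ✓
w3: successors {w0, w1, w6}; ◇◇r there: w0:T, w1:T, w6:T. ✓
w6: successors {w1, w7}; ◇◇r there: w1:T, w7:T. ✓
w7: successors {w3}; ◇◇r there: w3:T. ✓
Satisfying worlds: {w0, w1, w3, w6, w7}.
So ◇◇◇r fails at the other 0 worlds.

0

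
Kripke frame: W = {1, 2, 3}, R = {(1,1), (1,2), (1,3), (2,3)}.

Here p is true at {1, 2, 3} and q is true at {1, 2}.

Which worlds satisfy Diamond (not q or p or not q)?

{1, 2}

1: successors {1, 2, 3}; not q or p or not q there: 1:T, 2:T, 3:T. ✓
2: successors {3}; not q or p or not q there: 3:T. ✓
3: no successors, so Diamond (not q or p or not q) fails. ✗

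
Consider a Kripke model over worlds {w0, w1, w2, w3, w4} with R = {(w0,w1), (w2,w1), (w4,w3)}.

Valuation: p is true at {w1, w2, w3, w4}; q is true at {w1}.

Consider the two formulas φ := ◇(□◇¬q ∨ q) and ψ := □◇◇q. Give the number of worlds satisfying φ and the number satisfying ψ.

3 and 2

For ◇(□◇¬q ∨ q):
w0: successors {w1}; □◇¬q ∨ q there: w1:T. ✓
w1: no successors, so ◇(□◇¬q ∨ q) fails. ✗
w2: successors {w1}; □◇¬q ∨ q there: w1:T. ✓
w3: no successors, so ◇(□◇¬q ∨ q) fails. ✗
w4: successors {w3}; □◇¬q ∨ q there: w3:T. ✓
— 3 worlds.
For □◇◇q:
w0: successors {w1}; ◇◇q there: w1:F. ✗
w1: no successors, so □◇◇q holds vacuously. ✓
w2: successors {w1}; ◇◇q there: w1:F. ✗
w3: no successors, so □◇◇q holds vacuously. ✓
w4: successors {w3}; ◇◇q there: w3:F. ✗
— 2 worlds.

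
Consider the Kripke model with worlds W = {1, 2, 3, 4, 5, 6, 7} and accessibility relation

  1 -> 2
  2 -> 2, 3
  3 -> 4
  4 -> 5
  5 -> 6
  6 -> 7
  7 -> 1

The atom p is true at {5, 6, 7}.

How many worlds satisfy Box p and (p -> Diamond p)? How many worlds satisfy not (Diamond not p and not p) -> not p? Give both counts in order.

3 and 4

For Box p and (p -> Diamond p):
1: Box p is F, p -> Diamond p is T. ✗
2: Box p is F, p -> Diamond p is T. ✗
3: Box p is F, p -> Diamond p is T. ✗
4: Box p is T, p -> Diamond p is T. ✓
5: Box p is T, p -> Diamond p is T. ✓
6: Box p is T, p -> Diamond p is T. ✓
7: Box p is F, p -> Diamond p is F. ✗
— 3 worlds.
For not (Diamond not p and not p) -> not p:
1: not (Diamond not p and not p) is F, not p is T. ✓
2: not (Diamond not p and not p) is F, not p is T. ✓
3: not (Diamond not p and not p) is F, not p is T. ✓
4: not (Diamond not p and not p) is T, not p is T. ✓
5: not (Diamond not p and not p) is T, not p is F. ✗
6: not (Diamond not p and not p) is T, not p is F. ✗
7: not (Diamond not p and not p) is T, not p is F. ✗
— 4 worlds.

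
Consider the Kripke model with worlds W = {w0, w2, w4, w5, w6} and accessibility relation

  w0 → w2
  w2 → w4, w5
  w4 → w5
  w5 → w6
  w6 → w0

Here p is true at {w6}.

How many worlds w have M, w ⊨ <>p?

1

w0: successors {w2}; p there: w2:F. ✗
w2: successors {w4, w5}; p there: w4:F, w5:F. ✗
w4: successors {w5}; p there: w5:F. ✗
w5: successors {w6}; p there: w6:T. ✓
w6: successors {w0}; p there: w0:F. ✗
Satisfying worlds: {w5}.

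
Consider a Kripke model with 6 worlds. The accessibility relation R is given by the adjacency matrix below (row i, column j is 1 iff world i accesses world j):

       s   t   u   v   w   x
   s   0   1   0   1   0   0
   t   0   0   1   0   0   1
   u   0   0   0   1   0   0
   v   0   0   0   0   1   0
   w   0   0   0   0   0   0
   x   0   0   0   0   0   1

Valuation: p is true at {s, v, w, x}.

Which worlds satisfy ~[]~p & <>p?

{s, t, u, v, x}

s: ~[]~p is T, <>p is T. ✓
t: ~[]~p is T, <>p is T. ✓
u: ~[]~p is T, <>p is T. ✓
v: ~[]~p is T, <>p is T. ✓
w: ~[]~p is F, <>p is F. ✗
x: ~[]~p is T, <>p is T. ✓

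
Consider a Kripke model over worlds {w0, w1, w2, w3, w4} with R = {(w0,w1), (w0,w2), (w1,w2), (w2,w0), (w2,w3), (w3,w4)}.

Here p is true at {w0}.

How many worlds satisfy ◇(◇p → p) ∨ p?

w0: ◇(◇p → p) is T, p is T. ✓
w1: ◇(◇p → p) is F, p is F. ✗
w2: ◇(◇p → p) is T, p is F. ✓
w3: ◇(◇p → p) is T, p is F. ✓
w4: ◇(◇p → p) is F, p is F. ✗
Satisfying worlds: {w0, w2, w3}.

3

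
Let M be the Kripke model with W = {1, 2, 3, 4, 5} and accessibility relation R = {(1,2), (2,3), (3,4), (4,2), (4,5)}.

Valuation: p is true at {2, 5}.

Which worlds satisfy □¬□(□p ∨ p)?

1: successors {2}; ¬□(□p ∨ p) there: 2:T. ✓
2: successors {3}; ¬□(□p ∨ p) there: 3:F. ✗
3: successors {4}; ¬□(□p ∨ p) there: 4:F. ✗
4: successors {2, 5}; ¬□(□p ∨ p) there: 2:T, 5:F. ✗
5: no successors, so □¬□(□p ∨ p) holds vacuously. ✓

{1, 5}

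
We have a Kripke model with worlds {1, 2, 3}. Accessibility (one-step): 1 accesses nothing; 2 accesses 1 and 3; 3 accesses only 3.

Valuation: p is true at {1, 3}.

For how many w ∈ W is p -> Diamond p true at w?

2

1: p is T, Diamond p is F. ✗
2: p is F, Diamond p is T. ✓
3: p is T, Diamond p is T. ✓
Satisfying worlds: {2, 3}.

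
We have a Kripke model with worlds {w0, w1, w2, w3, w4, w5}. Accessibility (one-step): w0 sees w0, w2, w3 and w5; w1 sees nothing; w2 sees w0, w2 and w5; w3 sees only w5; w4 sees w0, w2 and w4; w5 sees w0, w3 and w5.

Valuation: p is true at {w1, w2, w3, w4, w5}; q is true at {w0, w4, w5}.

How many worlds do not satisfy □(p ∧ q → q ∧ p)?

0

w0: successors {w0, w2, w3, w5}; p ∧ q → q ∧ p there: w0:T, w2:T, w3:T, w5:T. ✓
w1: no successors, so □(p ∧ q → q ∧ p) holds vacuously. ✓
w2: successors {w0, w2, w5}; p ∧ q → q ∧ p there: w0:T, w2:T, w5:T. ✓
w3: successors {w5}; p ∧ q → q ∧ p there: w5:T. ✓
w4: successors {w0, w2, w4}; p ∧ q → q ∧ p there: w0:T, w2:T, w4:T. ✓
w5: successors {w0, w3, w5}; p ∧ q → q ∧ p there: w0:T, w3:T, w5:T. ✓
Satisfying worlds: {w0, w1, w2, w3, w4, w5}.
So □(p ∧ q → q ∧ p) fails at the other 0 worlds.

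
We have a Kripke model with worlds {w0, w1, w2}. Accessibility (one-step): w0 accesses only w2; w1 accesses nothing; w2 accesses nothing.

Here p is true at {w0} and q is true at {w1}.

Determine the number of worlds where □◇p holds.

w0: successors {w2}; ◇p there: w2:F. ✗
w1: no successors, so □◇p holds vacuously. ✓
w2: no successors, so □◇p holds vacuously. ✓
Satisfying worlds: {w1, w2}.

2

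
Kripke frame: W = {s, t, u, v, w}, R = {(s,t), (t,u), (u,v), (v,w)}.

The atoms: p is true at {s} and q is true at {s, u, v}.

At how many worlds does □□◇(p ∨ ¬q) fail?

2

s: successors {t}; □◇(p ∨ ¬q) there: t:F. ✗
t: successors {u}; □◇(p ∨ ¬q) there: u:T. ✓
u: successors {v}; □◇(p ∨ ¬q) there: v:F. ✗
v: successors {w}; □◇(p ∨ ¬q) there: w:T. ✓
w: no successors, so □□◇(p ∨ ¬q) holds vacuously. ✓
Satisfying worlds: {t, v, w}.
So □□◇(p ∨ ¬q) fails at the other 2 worlds.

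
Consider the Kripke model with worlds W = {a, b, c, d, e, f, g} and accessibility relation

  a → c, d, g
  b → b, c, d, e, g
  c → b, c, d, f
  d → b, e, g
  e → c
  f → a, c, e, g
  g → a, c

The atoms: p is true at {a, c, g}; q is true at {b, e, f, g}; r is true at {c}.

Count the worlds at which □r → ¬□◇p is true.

a: □r is F, ¬□◇p is F. ✓
b: □r is F, ¬□◇p is F. ✓
c: □r is F, ¬□◇p is F. ✓
d: □r is F, ¬□◇p is F. ✓
e: □r is T, ¬□◇p is F. ✗
f: □r is F, ¬□◇p is F. ✓
g: □r is F, ¬□◇p is F. ✓
Satisfying worlds: {a, b, c, d, f, g}.

6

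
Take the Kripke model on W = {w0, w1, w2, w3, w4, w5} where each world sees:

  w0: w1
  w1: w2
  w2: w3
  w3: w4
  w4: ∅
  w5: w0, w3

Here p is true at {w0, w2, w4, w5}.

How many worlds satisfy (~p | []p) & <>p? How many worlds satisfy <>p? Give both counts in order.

2 and 3

For (~p | []p) & <>p:
w0: ~p | []p is F, <>p is F. ✗
w1: ~p | []p is T, <>p is T. ✓
w2: ~p | []p is F, <>p is F. ✗
w3: ~p | []p is T, <>p is T. ✓
w4: ~p | []p is T, <>p is F. ✗
w5: ~p | []p is F, <>p is T. ✗
— 2 worlds.
For <>p:
w0: successors {w1}; p there: w1:F. ✗
w1: successors {w2}; p there: w2:T. ✓
w2: successors {w3}; p there: w3:F. ✗
w3: successors {w4}; p there: w4:T. ✓
w4: no successors, so <>p fails. ✗
w5: successors {w0, w3}; p there: w0:T, w3:F. ✓
— 3 worlds.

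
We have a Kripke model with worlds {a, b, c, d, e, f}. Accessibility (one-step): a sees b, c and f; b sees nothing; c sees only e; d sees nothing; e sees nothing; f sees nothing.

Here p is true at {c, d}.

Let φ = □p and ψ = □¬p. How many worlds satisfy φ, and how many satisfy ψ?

For □p:
a: successors {b, c, f}; p there: b:F, c:T, f:F. ✗
b: no successors, so □p holds vacuously. ✓
c: successors {e}; p there: e:F. ✗
d: no successors, so □p holds vacuously. ✓
e: no successors, so □p holds vacuously. ✓
f: no successors, so □p holds vacuously. ✓
— 4 worlds.
For □¬p:
a: successors {b, c, f}; ¬p there: b:T, c:F, f:T. ✗
b: no successors, so □¬p holds vacuously. ✓
c: successors {e}; ¬p there: e:T. ✓
d: no successors, so □¬p holds vacuously. ✓
e: no successors, so □¬p holds vacuously. ✓
f: no successors, so □¬p holds vacuously. ✓
— 5 worlds.

4 and 5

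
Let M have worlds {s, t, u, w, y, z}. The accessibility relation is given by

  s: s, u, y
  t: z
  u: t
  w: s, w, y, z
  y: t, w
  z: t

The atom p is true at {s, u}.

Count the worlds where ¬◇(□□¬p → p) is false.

s: ◇(□□¬p → p) is T. ✗
t: ◇(□□¬p → p) is F. ✓
u: ◇(□□¬p → p) is F. ✓
w: ◇(□□¬p → p) is T. ✗
y: ◇(□□¬p → p) is T. ✗
z: ◇(□□¬p → p) is F. ✓
Satisfying worlds: {t, u, z}.
So ¬◇(□□¬p → p) fails at the other 3 worlds.

3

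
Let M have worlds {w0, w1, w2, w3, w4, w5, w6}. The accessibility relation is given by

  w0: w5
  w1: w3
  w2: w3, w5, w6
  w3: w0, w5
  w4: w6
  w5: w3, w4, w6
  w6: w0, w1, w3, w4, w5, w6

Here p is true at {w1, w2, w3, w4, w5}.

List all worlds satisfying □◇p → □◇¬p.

{w0, w1, w2, w4, w5, w6}

w0: □◇p is T, □◇¬p is T. ✓
w1: □◇p is T, □◇¬p is T. ✓
w2: □◇p is T, □◇¬p is T. ✓
w3: □◇p is T, □◇¬p is F. ✗
w4: □◇p is T, □◇¬p is T. ✓
w5: □◇p is F, □◇¬p is T. ✓
w6: □◇p is F, □◇¬p is F. ✓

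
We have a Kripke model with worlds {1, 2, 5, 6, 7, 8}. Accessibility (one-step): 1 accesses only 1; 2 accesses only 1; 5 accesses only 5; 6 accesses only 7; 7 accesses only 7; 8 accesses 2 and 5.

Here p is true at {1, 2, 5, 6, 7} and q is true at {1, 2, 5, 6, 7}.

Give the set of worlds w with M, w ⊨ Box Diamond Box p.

{1, 2, 5, 6, 7, 8}

1: successors {1}; Diamond Box p there: 1:T. ✓
2: successors {1}; Diamond Box p there: 1:T. ✓
5: successors {5}; Diamond Box p there: 5:T. ✓
6: successors {7}; Diamond Box p there: 7:T. ✓
7: successors {7}; Diamond Box p there: 7:T. ✓
8: successors {2, 5}; Diamond Box p there: 2:T, 5:T. ✓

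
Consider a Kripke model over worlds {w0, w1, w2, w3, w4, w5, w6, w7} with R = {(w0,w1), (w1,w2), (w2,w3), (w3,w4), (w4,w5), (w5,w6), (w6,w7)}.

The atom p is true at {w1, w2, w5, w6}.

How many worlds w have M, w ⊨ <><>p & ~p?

w0: <><>p is T, ~p is T. ✓
w1: <><>p is F, ~p is F. ✗
w2: <><>p is F, ~p is F. ✗
w3: <><>p is T, ~p is T. ✓
w4: <><>p is T, ~p is T. ✓
w5: <><>p is F, ~p is F. ✗
w6: <><>p is F, ~p is F. ✗
w7: <><>p is F, ~p is T. ✗
Satisfying worlds: {w0, w3, w4}.

3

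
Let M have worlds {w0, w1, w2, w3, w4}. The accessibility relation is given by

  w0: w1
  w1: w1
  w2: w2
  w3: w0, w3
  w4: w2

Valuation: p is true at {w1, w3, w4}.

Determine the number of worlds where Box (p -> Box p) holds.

4

w0: successors {w1}; p -> Box p there: w1:T. ✓
w1: successors {w1}; p -> Box p there: w1:T. ✓
w2: successors {w2}; p -> Box p there: w2:T. ✓
w3: successors {w0, w3}; p -> Box p there: w0:T, w3:F. ✗
w4: successors {w2}; p -> Box p there: w2:T. ✓
Satisfying worlds: {w0, w1, w2, w4}.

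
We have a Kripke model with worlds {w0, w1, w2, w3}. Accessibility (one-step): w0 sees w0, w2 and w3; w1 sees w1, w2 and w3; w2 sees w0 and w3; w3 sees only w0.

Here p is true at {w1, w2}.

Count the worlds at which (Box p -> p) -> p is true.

w0: Box p -> p is T, p is F. ✗
w1: Box p -> p is T, p is T. ✓
w2: Box p -> p is T, p is T. ✓
w3: Box p -> p is T, p is F. ✗
Satisfying worlds: {w1, w2}.

2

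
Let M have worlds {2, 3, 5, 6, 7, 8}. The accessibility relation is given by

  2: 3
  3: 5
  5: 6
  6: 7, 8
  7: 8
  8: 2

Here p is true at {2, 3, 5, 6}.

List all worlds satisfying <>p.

{2, 3, 5, 8}

2: successors {3}; p there: 3:T. ✓
3: successors {5}; p there: 5:T. ✓
5: successors {6}; p there: 6:T. ✓
6: successors {7, 8}; p there: 7:F, 8:F. ✗
7: successors {8}; p there: 8:F. ✗
8: successors {2}; p there: 2:T. ✓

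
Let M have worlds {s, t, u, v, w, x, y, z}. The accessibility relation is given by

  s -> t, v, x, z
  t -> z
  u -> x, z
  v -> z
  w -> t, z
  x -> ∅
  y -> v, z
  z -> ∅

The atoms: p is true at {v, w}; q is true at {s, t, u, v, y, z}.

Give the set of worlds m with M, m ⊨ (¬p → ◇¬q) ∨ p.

s: ¬p → ◇¬q is T, p is F. ✓
t: ¬p → ◇¬q is F, p is F. ✗
u: ¬p → ◇¬q is T, p is F. ✓
v: ¬p → ◇¬q is T, p is T. ✓
w: ¬p → ◇¬q is T, p is T. ✓
x: ¬p → ◇¬q is F, p is F. ✗
y: ¬p → ◇¬q is F, p is F. ✗
z: ¬p → ◇¬q is F, p is F. ✗

{s, u, v, w}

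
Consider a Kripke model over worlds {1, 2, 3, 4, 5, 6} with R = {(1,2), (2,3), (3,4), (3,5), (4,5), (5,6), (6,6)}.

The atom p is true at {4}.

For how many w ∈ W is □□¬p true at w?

5

1: successors {2}; □¬p there: 2:T. ✓
2: successors {3}; □¬p there: 3:F. ✗
3: successors {4, 5}; □¬p there: 4:T, 5:T. ✓
4: successors {5}; □¬p there: 5:T. ✓
5: successors {6}; □¬p there: 6:T. ✓
6: successors {6}; □¬p there: 6:T. ✓
Satisfying worlds: {1, 3, 4, 5, 6}.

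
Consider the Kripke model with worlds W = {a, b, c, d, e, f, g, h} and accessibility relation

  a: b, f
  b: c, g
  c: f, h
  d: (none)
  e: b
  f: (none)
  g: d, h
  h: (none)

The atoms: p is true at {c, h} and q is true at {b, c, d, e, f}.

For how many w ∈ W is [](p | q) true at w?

a: successors {b, f}; p | q there: b:T, f:T. ✓
b: successors {c, g}; p | q there: c:T, g:F. ✗
c: successors {f, h}; p | q there: f:T, h:T. ✓
d: no successors, so [](p | q) holds vacuously. ✓
e: successors {b}; p | q there: b:T. ✓
f: no successors, so [](p | q) holds vacuously. ✓
g: successors {d, h}; p | q there: d:T, h:T. ✓
h: no successors, so [](p | q) holds vacuously. ✓
Satisfying worlds: {a, c, d, e, f, g, h}.

7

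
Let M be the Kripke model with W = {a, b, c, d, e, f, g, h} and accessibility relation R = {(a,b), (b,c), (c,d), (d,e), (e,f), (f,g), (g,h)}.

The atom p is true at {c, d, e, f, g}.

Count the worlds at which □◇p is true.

a: successors {b}; ◇p there: b:T. ✓
b: successors {c}; ◇p there: c:T. ✓
c: successors {d}; ◇p there: d:T. ✓
d: successors {e}; ◇p there: e:T. ✓
e: successors {f}; ◇p there: f:T. ✓
f: successors {g}; ◇p there: g:F. ✗
g: successors {h}; ◇p there: h:F. ✗
h: no successors, so □◇p holds vacuously. ✓
Satisfying worlds: {a, b, c, d, e, h}.

6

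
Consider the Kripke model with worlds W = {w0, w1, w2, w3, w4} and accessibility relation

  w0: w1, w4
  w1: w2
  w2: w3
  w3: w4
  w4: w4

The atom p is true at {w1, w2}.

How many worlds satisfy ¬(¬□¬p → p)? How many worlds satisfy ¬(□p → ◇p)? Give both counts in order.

For ¬(¬□¬p → p):
w0: ¬□¬p → p is F. ✓
w1: ¬□¬p → p is T. ✗
w2: ¬□¬p → p is T. ✗
w3: ¬□¬p → p is T. ✗
w4: ¬□¬p → p is T. ✗
— 1 world.
For ¬(□p → ◇p):
w0: □p → ◇p is T. ✗
w1: □p → ◇p is T. ✗
w2: □p → ◇p is T. ✗
w3: □p → ◇p is T. ✗
w4: □p → ◇p is T. ✗
— 0 worlds.

1 and 0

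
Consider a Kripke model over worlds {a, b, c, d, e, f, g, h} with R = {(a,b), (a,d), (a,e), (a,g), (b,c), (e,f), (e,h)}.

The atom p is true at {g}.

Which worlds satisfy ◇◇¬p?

{a}

a: successors {b, d, e, g}; ◇¬p there: b:T, d:F, e:T, g:F. ✓
b: successors {c}; ◇¬p there: c:F. ✗
c: no successors, so ◇◇¬p fails. ✗
d: no successors, so ◇◇¬p fails. ✗
e: successors {f, h}; ◇¬p there: f:F, h:F. ✗
f: no successors, so ◇◇¬p fails. ✗
g: no successors, so ◇◇¬p fails. ✗
h: no successors, so ◇◇¬p fails. ✗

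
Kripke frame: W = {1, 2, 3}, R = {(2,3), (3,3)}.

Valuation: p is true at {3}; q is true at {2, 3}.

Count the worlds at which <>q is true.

2

1: no successors, so <>q fails. ✗
2: successors {3}; q there: 3:T. ✓
3: successors {3}; q there: 3:T. ✓
Satisfying worlds: {2, 3}.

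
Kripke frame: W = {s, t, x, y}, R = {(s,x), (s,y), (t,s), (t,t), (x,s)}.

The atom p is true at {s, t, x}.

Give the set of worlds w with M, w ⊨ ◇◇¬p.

{t, x}

s: successors {x, y}; ◇¬p there: x:F, y:F. ✗
t: successors {s, t}; ◇¬p there: s:T, t:F. ✓
x: successors {s}; ◇¬p there: s:T. ✓
y: no successors, so ◇◇¬p fails. ✗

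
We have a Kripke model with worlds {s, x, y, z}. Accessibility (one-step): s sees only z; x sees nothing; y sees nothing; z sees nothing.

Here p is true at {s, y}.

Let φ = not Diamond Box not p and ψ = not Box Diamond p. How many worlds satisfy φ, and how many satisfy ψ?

For not Diamond Box not p:
s: Diamond Box not p is T. ✗
x: Diamond Box not p is F. ✓
y: Diamond Box not p is F. ✓
z: Diamond Box not p is F. ✓
— 3 worlds.
For not Box Diamond p:
s: Box Diamond p is F. ✓
x: Box Diamond p is T. ✗
y: Box Diamond p is T. ✗
z: Box Diamond p is T. ✗
— 1 world.

3 and 1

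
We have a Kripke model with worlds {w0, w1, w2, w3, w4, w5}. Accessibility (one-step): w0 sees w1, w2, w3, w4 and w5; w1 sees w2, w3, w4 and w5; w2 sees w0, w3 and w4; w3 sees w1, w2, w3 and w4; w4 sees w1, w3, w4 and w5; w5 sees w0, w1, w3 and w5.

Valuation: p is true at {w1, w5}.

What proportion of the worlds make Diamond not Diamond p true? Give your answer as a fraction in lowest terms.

1/2

w0: successors {w1, w2, w3, w4, w5}; not Diamond p there: w1:F, w2:T, w3:F, w4:F, w5:F. ✓
w1: successors {w2, w3, w4, w5}; not Diamond p there: w2:T, w3:F, w4:F, w5:F. ✓
w2: successors {w0, w3, w4}; not Diamond p there: w0:F, w3:F, w4:F. ✗
w3: successors {w1, w2, w3, w4}; not Diamond p there: w1:F, w2:T, w3:F, w4:F. ✓
w4: successors {w1, w3, w4, w5}; not Diamond p there: w1:F, w3:F, w4:F, w5:F. ✗
w5: successors {w0, w1, w3, w5}; not Diamond p there: w0:F, w1:F, w3:F, w5:F. ✗
That's 3 of 6 worlds, so 3/6 = 1/2.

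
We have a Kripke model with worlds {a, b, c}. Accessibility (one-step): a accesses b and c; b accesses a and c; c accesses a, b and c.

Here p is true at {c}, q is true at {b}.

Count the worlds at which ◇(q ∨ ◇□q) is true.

a: successors {b, c}; q ∨ ◇□q there: b:T, c:F. ✓
b: successors {a, c}; q ∨ ◇□q there: a:F, c:F. ✗
c: successors {a, b, c}; q ∨ ◇□q there: a:F, b:T, c:F. ✓
Satisfying worlds: {a, c}.

2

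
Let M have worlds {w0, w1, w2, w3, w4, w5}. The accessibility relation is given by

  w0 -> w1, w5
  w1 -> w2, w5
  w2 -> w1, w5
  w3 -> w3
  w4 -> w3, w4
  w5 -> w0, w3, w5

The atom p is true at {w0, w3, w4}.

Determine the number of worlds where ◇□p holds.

3

w0: successors {w1, w5}; □p there: w1:F, w5:F. ✗
w1: successors {w2, w5}; □p there: w2:F, w5:F. ✗
w2: successors {w1, w5}; □p there: w1:F, w5:F. ✗
w3: successors {w3}; □p there: w3:T. ✓
w4: successors {w3, w4}; □p there: w3:T, w4:T. ✓
w5: successors {w0, w3, w5}; □p there: w0:F, w3:T, w5:F. ✓
Satisfying worlds: {w3, w4, w5}.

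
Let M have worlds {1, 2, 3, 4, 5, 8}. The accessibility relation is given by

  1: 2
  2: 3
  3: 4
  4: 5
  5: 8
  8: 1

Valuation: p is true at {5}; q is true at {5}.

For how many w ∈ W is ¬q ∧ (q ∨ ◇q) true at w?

1: ¬q is T, q ∨ ◇q is F. ✗
2: ¬q is T, q ∨ ◇q is F. ✗
3: ¬q is T, q ∨ ◇q is F. ✗
4: ¬q is T, q ∨ ◇q is T. ✓
5: ¬q is F, q ∨ ◇q is T. ✗
8: ¬q is T, q ∨ ◇q is F. ✗
Satisfying worlds: {4}.

1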